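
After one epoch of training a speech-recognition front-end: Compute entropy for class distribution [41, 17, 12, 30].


Probabilities: [41/100, 17/100, 12/100, 30/100] ≈ [0.41, 0.17, 0.12, 0.3]
H = -((41/100)·log₂(41/100) + (17/100)·log₂(17/100) + (12/100)·log₂(12/100) + (30/100)·log₂(30/100))
  = 1.8501 bits

1.8501 bits


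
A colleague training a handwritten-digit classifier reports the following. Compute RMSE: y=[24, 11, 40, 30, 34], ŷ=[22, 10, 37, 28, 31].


MSE = 27/5 = 5.4
RMSE = √(27/5) = 2.3238

2.3238


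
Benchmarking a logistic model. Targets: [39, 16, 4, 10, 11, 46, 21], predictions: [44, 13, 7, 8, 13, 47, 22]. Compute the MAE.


Absolute errors: |39-44|=5, |16-13|=3, |4-7|=3, |10-8|=2, |11-13|=2, |46-47|=1, |21-22|=1
Sum = 17
MAE = 17/7 = 17/7

17/7


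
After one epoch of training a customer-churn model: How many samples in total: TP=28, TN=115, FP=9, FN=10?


Total = TP + TN + FP + FN
= 28 + 115 + 9 + 10
= 162
(Predicted positive: 37, predicted negative: 125)

162


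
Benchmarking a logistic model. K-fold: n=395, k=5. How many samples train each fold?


Fold size = 395/5 = 79
Training per fold = 395 - 79 = 316

316


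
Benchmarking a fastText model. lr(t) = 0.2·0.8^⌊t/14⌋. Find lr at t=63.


n_drops = ⌊63/14⌋ = 4
lr = 0.2·0.8^4 = 0.2·0.4096 = 0.08192

0.08192


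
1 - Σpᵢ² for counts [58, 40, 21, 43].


Probabilities: [58/162, 40/162, 21/162, 43/162] ≈ [0.358, 0.2469, 0.1296, 0.2654]
Σpᵢ² = (3364 + 1600 + 441 + 1849)/162² = 7254/26244
Gini = 1 - Σpᵢ² = 1 - 7254/26244 = 0.7236

0.7236


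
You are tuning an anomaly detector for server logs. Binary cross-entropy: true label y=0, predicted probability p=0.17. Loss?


BCE = -[y·ln(p) + (1-y)·ln(1-p)]
= -0 - 1·ln(1-0.17)
= -ln(0.83) = 0.1863

0.1863


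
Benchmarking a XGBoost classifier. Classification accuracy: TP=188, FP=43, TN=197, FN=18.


Accuracy = (TP+TN)/(TP+TN+FP+FN)
= (188+197)/(446)
= 385/446 = 86.32%

86.32%


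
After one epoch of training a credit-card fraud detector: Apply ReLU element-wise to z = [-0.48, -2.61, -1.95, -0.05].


ReLU(-0.48) = max(0, -0.48) = 0.0
ReLU(-2.61) = max(0, -2.61) = 0.0
ReLU(-1.95) = max(0, -1.95) = 0.0
ReLU(-0.05) = max(0, -0.05) = 0.0
result = [0.0, 0.0, 0.0, 0.0]

[0.0, 0.0, 0.0, 0.0]


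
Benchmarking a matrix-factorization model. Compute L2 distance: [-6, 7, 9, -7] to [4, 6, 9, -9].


d = √((-6-4)² + (7-6)² + (9-9)² + (-7+ 9)²)
  = √(100 + 1 + 0 + 4)
  = √105 = 10.247

10.247


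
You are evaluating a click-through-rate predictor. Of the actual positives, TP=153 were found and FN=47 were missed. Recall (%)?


Recall = TP/(TP+FN)
= 153/(153+47)
= 153/200 = 76.5%

76.5%


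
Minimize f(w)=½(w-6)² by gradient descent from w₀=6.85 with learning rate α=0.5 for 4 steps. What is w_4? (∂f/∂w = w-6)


step 1: grad = 6.85-6 = 0.85; w = 6.85 - 0.5·(0.85) = 6.425
step 2: grad = 6.425-6 = 0.425; w = 6.425 - 0.5·(0.425) = 6.2125
step 3: grad = 6.2125-6 = 0.2125; w = 6.2125 - 0.5·(0.2125) = 6.10625
step 4: grad = 6.10625-6 = 0.10625; w = 6.10625 - 0.5·(0.10625) = 6.053125

6.053125


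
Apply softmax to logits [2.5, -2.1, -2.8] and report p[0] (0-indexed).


Exponentials: e^2.5=12.1825, e^-2.1=0.1225, e^-2.8=0.0608
Sum = 12.3658
Softmax = [0.9852, 0.0099, 0.0049]
p[0] = 12.1825/12.3658 = 0.9852

0.9852


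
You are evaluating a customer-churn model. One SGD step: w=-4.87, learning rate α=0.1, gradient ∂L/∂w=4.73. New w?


w_new = w - α·∇
= -4.87 - 0.1·4.73
= -4.87 - 0.473
= -5.343

-5.343


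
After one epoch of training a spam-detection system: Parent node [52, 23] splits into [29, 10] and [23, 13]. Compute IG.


Parent = [52, 23], H_parent = 0.8893
H_left = 0.8213 (n=39), H_right = 0.9436 (n=36)
H_children = (39/75)·0.8213 + (36/75)·0.9436 = 0.88
IG = 0.8893 - 0.88 = 0.0093

0.0093


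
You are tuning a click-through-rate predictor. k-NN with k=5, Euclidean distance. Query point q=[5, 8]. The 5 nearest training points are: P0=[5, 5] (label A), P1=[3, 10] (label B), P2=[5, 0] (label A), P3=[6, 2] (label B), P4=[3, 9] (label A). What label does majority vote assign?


d(q,P0) = 3.0  (label A)
d(q,P1) = 2.8284  (label B)
d(q,P2) = 8.0  (label A)
d(q,P3) = 6.0828  (label B)
d(q,P4) = 2.2361  (label A)
Votes: A=3, B=2
Majority → A

A


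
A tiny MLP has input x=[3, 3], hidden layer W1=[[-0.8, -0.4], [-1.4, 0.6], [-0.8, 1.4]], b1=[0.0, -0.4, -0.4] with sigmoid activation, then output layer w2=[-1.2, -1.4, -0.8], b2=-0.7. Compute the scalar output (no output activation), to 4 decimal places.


z1[0] = (-0.8)·(3) + (-0.4)·(3) + 0.0 = -3.6
z1[1] = (-1.4)·(3) + (0.6)·(3) - 0.4 = -2.8
z1[2] = (-0.8)·(3) + (1.4)·(3) - 0.4 = 1.4
h = sigmoid(z1) = [0.0266, 0.0573, 0.8022]
output = (-1.2)·(0.0266) + (-1.4)·(0.0573) + (-0.8)·(0.8022) - 0.7 = -1.4539

-1.4539


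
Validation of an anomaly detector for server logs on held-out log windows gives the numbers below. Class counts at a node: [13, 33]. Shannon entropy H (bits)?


Probabilities: [13/46, 33/46] ≈ [0.2826, 0.7174]
H = -((13/46)·log₂(13/46) + (33/46)·log₂(33/46))
  = 0.859 bits

0.859 bits


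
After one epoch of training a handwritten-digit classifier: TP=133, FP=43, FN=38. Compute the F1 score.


Precision = 133/176 = 0.7557
Recall = 133/171 = 0.7778
F1 = 2·P·R/(P+R) = 2·TP/(2·TP+FP+FN) = 266/(266+43+38) = 266/347 = 0.7666

0.7666


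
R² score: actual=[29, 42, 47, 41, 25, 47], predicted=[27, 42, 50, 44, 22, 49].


ȳ = 38.5
SS_res = Σ(y-ŷ)² = 35
SS_tot = Σ(y-ȳ)² = 435.5
R² = 1 - SS_res/SS_tot = 1 - 0.0804 = 0.9196

0.9196


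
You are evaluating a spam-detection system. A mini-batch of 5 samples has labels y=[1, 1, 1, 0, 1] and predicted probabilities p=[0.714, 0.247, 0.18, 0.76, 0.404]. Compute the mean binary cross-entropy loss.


L[0] = -ln(0.714) = 0.3369
L[1] = -ln(0.247) = 1.3984
L[2] = -ln(0.18) = 1.7148
L[3] = -ln(1-0.76) = -ln(0.24) = 1.4271
L[4] = -ln(0.404) = 0.9063
mean = (0.3369 + 1.3984 + 1.7148 + 1.4271 + 0.9063)/5 = 1.1567

1.1567


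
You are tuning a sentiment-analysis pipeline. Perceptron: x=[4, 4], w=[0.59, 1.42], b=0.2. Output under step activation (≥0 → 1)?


z = (4)·(0.59) + (4)·(1.42) + 0.2
  = 8.24
step(z) = 1 (z≥0)

1


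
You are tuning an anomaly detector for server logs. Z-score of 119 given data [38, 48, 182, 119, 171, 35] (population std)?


μ = 98.8333, σ = 61.7668
z = (119 - 98.8333)/61.7668 = 0.3265

0.3265


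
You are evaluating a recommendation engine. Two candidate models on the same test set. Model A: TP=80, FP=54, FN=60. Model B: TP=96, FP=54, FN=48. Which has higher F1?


Model A: P=80/134=0.597, R=80/140=0.5714, F1=2PR/(P+R)=2TP/(2TP+FP+FN)=160/274=0.5839
Model B: P=96/150=0.64, R=96/144=0.6667, F1=2PR/(P+R)=2TP/(2TP+FP+FN)=192/294=0.6531
0.5839 < 0.6531 → Model B

Model B


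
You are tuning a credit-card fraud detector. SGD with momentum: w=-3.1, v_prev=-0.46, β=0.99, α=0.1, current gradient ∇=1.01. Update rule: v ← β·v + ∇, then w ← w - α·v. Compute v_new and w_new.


v_new = 0.99·-0.46 + 1.01 = -0.4554 + 1.01 = 0.5546
w_new = -3.1 - 0.1·0.5546 = -3.1 - 0.05546 = -3.15546

v_new=0.5546, w_new=-3.15546


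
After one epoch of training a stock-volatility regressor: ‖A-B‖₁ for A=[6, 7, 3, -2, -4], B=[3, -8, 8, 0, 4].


d = |6-3| + |7+ 8| + |3-8| + |-2-0| + |-4-4|
  = 3 + 15 + 5 + 2 + 8
  = 33

33


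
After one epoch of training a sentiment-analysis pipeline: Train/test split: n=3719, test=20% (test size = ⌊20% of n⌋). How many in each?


Test = ⌊3719·20/100⌋ = 743
Train = 3719 - 743 = 2976

Train: 2976, Test: 743


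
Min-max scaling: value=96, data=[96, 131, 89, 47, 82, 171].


min=47, max=171
(96-47)/(171-47) = 49/124 = 0.3952

0.3952


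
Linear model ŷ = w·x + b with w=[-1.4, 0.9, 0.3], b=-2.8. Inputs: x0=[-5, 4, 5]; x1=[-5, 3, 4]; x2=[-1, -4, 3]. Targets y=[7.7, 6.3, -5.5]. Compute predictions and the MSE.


ŷ0 = (-1.4)·(-5) + (0.9)·(4) + (0.3)·(5) - 2.8 = 9.3
ŷ1 = (-1.4)·(-5) + (0.9)·(3) + (0.3)·(4) - 2.8 = 8.1
ŷ2 = (-1.4)·(-1) + (0.9)·(-4) + (0.3)·(3) - 2.8 = -4.1
errors² = [2.56, 3.24, 1.96]
MSE = 7.7600/3 = 2.5867

2.5867


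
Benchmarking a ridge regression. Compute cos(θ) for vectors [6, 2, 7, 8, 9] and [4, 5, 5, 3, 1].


A·B = 6·4 + 2·5 + 7·5 + 8·3 + 9·1 = 102
‖A‖ = √234 = 15.2971, ‖B‖ = √76 = 8.7178
cos = 102/(√234·√76) = 102/√17784 = 0.7649

0.7649


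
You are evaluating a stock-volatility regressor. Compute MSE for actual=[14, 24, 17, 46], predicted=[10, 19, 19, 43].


Squared errors: (14-10)²=16, (24-19)²=25, (17-19)²=4, (46-43)²=9
Sum = 54
MSE = 54/4 = 27/2

27/2


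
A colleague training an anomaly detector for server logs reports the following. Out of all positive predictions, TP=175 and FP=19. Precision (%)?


Precision = TP/(TP+FP)
= 175/(175+19)
= 175/194 = 90.21%

90.21%


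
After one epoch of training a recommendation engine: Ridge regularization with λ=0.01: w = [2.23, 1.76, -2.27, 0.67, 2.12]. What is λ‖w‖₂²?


‖w‖₂² = (2.23)² + (1.76)² + (-2.27)² + (0.67)² + (2.12)²
     = 4.9729 + 3.0976 + 5.1529 + 0.4489 + 4.4944
     = 18.1667
λ·‖w‖₂² = 0.01·18.1667 = 0.181667

0.181667


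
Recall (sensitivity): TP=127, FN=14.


Recall = TP/(TP+FN)
= 127/(127+14)
= 127/141 = 90.07%

90.07%


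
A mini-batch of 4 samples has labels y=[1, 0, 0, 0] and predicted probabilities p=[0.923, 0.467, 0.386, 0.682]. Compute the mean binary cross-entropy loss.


L[0] = -ln(0.923) = 0.0801
L[1] = -ln(1-0.467) = -ln(0.533) = 0.6292
L[2] = -ln(1-0.386) = -ln(0.614) = 0.4878
L[3] = -ln(1-0.682) = -ln(0.318) = 1.1457
mean = (0.0801 + 0.6292 + 0.4878 + 1.1457)/4 = 0.5857

0.5857


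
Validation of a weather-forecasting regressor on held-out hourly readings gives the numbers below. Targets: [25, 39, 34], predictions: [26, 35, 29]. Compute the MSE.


Squared errors: (25-26)²=1, (39-35)²=16, (34-29)²=25
Sum = 42
MSE = 42/3 = 14

14


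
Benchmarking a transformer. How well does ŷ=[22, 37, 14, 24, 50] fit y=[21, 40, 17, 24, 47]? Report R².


ȳ = 29.8
SS_res = Σ(y-ŷ)² = 28
SS_tot = Σ(y-ȳ)² = 674.8
R² = 1 - SS_res/SS_tot = 1 - 0.0415 = 0.9585

0.9585


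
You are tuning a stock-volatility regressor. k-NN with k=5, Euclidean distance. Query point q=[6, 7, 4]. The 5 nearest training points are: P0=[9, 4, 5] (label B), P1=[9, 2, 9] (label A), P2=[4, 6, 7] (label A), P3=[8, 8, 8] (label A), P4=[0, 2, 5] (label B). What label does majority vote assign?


d(q,P0) = 4.3589  (label B)
d(q,P1) = 7.6811  (label A)
d(q,P2) = 3.7417  (label A)
d(q,P3) = 4.5826  (label A)
d(q,P4) = 7.874  (label B)
Votes: A=3, B=2
Majority → A

A


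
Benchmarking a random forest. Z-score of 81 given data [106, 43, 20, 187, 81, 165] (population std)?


μ = 100.3333, σ = 60.3315
z = (81 - 100.3333)/60.3315 = -0.3205

-0.3205


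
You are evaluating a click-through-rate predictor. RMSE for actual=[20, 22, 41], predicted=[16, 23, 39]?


MSE = 21/3 = 7
RMSE = √(21/3) = 2.6458

2.6458


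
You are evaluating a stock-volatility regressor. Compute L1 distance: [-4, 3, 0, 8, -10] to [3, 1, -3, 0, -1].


d = |-4-3| + |3-1| + |0+ 3| + |8-0| + |-10+ 1|
  = 7 + 2 + 3 + 8 + 9
  = 29

29


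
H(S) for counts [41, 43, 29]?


Probabilities: [41/113, 43/113, 29/113] ≈ [0.3628, 0.3805, 0.2566]
H = -((41/113)·log₂(41/113) + (43/113)·log₂(43/113) + (29/113)·log₂(29/113))
  = 1.5647 bits

1.5647 bits


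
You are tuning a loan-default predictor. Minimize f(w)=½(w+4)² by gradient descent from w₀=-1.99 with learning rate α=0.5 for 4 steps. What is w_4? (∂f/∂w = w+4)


step 1: grad = -1.99+4 = 2.01; w = -1.99 - 0.5·(2.01) = -2.995
step 2: grad = -2.995+4 = 1.005; w = -2.995 - 0.5·(1.005) = -3.4975
step 3: grad = -3.4975+4 = 0.5025; w = -3.4975 - 0.5·(0.5025) = -3.74875
step 4: grad = -3.74875+4 = 0.25125; w = -3.74875 - 0.5·(0.25125) = -3.874375

-3.874375


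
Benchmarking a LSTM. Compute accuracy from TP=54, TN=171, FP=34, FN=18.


Accuracy = (TP+TN)/(TP+TN+FP+FN)
= (54+171)/(277)
= 225/277 = 81.23%

81.23%


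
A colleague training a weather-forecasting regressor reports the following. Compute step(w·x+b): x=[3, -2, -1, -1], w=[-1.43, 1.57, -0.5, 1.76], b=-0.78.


z = (3)·(-1.43) + (-2)·(1.57) + (-1)·(-0.5) + (-1)·(1.76) - 0.78
  = -9.47
step(z) = 0 (z<0)

0


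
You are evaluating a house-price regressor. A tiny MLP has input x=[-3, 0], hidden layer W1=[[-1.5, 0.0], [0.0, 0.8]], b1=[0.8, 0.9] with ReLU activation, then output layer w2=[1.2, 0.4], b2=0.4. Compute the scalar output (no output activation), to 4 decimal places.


z1[0] = (-1.5)·(-3) + (0.0)·(0) + 0.8 = 5.3
z1[1] = (0.0)·(-3) + (0.8)·(0) + 0.9 = 0.9
h = ReLU(z1) = [5.3, 0.9]
output = (1.2)·(5.3) + (0.4)·(0.9) + 0.4 = 7.12

7.12


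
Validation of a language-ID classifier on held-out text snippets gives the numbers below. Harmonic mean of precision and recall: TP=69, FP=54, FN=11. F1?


Precision = 69/123 = 0.561
Recall = 69/80 = 0.8625
F1 = 2·P·R/(P+R) = 2·TP/(2·TP+FP+FN) = 138/(138+54+11) = 138/203 = 0.6798

0.6798


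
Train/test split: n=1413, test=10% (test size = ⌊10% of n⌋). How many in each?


Test = ⌊1413·10/100⌋ = 141
Train = 1413 - 141 = 1272

Train: 1272, Test: 141


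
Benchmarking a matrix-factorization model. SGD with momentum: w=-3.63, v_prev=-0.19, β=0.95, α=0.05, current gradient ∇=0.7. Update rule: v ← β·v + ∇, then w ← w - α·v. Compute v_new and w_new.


v_new = 0.95·-0.19 + 0.7 = -0.1805 + 0.7 = 0.5195
w_new = -3.63 - 0.05·0.5195 = -3.63 - 0.025975 = -3.655975

v_new=0.5195, w_new=-3.655975


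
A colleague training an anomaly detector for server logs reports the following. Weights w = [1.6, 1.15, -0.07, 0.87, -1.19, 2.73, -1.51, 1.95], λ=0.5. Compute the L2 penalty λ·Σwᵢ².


‖w‖₂² = (1.6)² + (1.15)² + (-0.07)² + (0.87)² + (-1.19)² + (2.73)² + (-1.51)² + (1.95)²
     = 2.56 + 1.3225 + 0.0049 + 0.7569 + 1.4161 + 7.4529 + 2.2801 + 3.8025
     = 19.5959
λ·‖w‖₂² = 0.5·19.5959 = 9.79795

9.79795


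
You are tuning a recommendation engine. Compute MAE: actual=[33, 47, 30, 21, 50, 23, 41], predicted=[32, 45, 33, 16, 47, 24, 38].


Absolute errors: |33-32|=1, |47-45|=2, |30-33|=3, |21-16|=5, |50-47|=3, |23-24|=1, |41-38|=3
Sum = 18
MAE = 18/7 = 18/7

18/7


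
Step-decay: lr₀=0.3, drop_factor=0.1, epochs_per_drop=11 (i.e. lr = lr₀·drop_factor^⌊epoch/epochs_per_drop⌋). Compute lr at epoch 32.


n_drops = ⌊32/11⌋ = 2
lr = 0.3·0.1^2 = 0.3·0.01 = 0.003

0.003


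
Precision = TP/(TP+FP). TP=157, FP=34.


Precision = TP/(TP+FP)
= 157/(157+34)
= 157/191 = 82.2%

82.2%


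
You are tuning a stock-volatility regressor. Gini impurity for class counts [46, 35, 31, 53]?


Probabilities: [46/165, 35/165, 31/165, 53/165] ≈ [0.2788, 0.2121, 0.1879, 0.3212]
Σpᵢ² = (2116 + 1225 + 961 + 2809)/165² = 7111/27225
Gini = 1 - Σpᵢ² = 1 - 7111/27225 = 0.7388

0.7388


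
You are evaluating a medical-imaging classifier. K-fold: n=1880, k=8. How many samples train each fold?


Fold size = 1880/8 = 235
Training per fold = 1880 - 235 = 1645

1645


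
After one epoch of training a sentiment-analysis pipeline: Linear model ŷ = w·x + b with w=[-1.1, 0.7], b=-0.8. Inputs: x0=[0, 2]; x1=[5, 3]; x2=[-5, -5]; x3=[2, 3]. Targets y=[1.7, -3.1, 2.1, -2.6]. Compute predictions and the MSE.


ŷ0 = (-1.1)·(0) + (0.7)·(2) - 0.8 = 0.6
ŷ1 = (-1.1)·(5) + (0.7)·(3) - 0.8 = -4.2
ŷ2 = (-1.1)·(-5) + (0.7)·(-5) - 0.8 = 1.2
ŷ3 = (-1.1)·(2) + (0.7)·(3) - 0.8 = -0.9
errors² = [1.21, 1.21, 0.81, 2.89]
MSE = 6.1200/4 = 1.53

1.53


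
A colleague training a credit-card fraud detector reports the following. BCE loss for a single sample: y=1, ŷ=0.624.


BCE = -[y·ln(p) + (1-y)·ln(1-p)]
= -1·ln(0.624) - 0
= -ln(0.624) = 0.4716

0.4716


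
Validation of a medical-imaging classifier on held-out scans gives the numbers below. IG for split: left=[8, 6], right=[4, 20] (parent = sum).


Parent = [12, 26], H_parent = 0.8997
H_left = 0.9852 (n=14), H_right = 0.65 (n=24)
H_children = (14/38)·0.9852 + (24/38)·0.65 = 0.7735
IG = 0.8997 - 0.7735 = 0.1262

0.1262


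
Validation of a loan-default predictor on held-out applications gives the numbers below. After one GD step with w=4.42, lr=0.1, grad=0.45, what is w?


w_new = w - α·∇
= 4.42 - 0.1·0.45
= 4.42 - 0.045
= 4.375

4.375


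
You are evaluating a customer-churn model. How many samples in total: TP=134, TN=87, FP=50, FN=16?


Total = TP + TN + FP + FN
= 134 + 87 + 50 + 16
= 287
(Predicted positive: 184, predicted negative: 103)

287


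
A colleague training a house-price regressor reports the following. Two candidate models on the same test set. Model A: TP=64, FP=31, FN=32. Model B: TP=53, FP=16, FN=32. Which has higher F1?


Model A: P=64/95=0.6737, R=64/96=0.6667, F1=2PR/(P+R)=2TP/(2TP+FP+FN)=128/191=0.6702
Model B: P=53/69=0.7681, R=53/85=0.6235, F1=2PR/(P+R)=2TP/(2TP+FP+FN)=106/154=0.6883
0.6702 < 0.6883 → Model B

Model B


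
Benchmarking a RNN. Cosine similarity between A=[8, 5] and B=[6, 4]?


A·B = 8·6 + 5·4 = 68
‖A‖ = √89 = 9.434, ‖B‖ = √52 = 7.2111
cos = 68/(√89·√52) = 68/√4628 = 0.9996

0.9996


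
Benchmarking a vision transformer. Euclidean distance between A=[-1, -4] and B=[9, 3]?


d = √((-1-9)² + (-4-3)²)
  = √(100 + 49)
  = √149 = 12.2066

12.2066


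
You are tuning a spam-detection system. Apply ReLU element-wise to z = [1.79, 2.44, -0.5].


ReLU(1.79) = max(0, 1.79) = 1.79
ReLU(2.44) = max(0, 2.44) = 2.44
ReLU(-0.5) = max(0, -0.5) = 0.0
result = [1.79, 2.44, 0.0]

[1.79, 2.44, 0.0]


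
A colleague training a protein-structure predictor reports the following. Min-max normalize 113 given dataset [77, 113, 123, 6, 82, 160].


min=6, max=160
(113-6)/(160-6) = 107/154 = 0.6948

0.6948


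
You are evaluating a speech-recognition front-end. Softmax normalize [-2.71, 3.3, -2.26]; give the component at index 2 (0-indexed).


Exponentials: e^-2.71=0.0665, e^3.3=27.1126, e^-2.26=0.1044
Sum = 27.2835
Softmax = [0.0024, 0.9937, 0.0038]
p[2] = 0.1044/27.2835 = 0.0038

0.0038


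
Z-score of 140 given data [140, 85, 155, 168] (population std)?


μ = 137, σ = 31.6149
z = (140 - 137)/31.6149 = 0.0949

0.0949


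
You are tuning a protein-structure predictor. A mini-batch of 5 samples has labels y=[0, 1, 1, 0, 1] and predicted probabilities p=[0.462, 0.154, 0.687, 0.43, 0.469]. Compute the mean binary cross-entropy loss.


L[0] = -ln(1-0.462) = -ln(0.538) = 0.6199
L[1] = -ln(0.154) = 1.8708
L[2] = -ln(0.687) = 0.3754
L[3] = -ln(1-0.43) = -ln(0.57) = 0.5621
L[4] = -ln(0.469) = 0.7572
mean = (0.6199 + 1.8708 + 0.3754 + 0.5621 + 0.7572)/5 = 0.8371

0.8371


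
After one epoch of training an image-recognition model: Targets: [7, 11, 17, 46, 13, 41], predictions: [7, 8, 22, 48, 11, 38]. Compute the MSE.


Squared errors: (7-7)²=0, (11-8)²=9, (17-22)²=25, (46-48)²=4, (13-11)²=4, (41-38)²=9
Sum = 51
MSE = 51/6 = 17/2

17/2


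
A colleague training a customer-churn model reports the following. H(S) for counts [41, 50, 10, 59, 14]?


Probabilities: [41/174, 50/174, 10/174, 59/174, 14/174] ≈ [0.2356, 0.2874, 0.0575, 0.3391, 0.0805]
H = -((41/174)·log₂(41/174) + (50/174)·log₂(50/174) + (10/174)·log₂(10/174) + (59/174)·log₂(59/174) + (14/174)·log₂(14/174))
  = 2.0668 bits

2.0668 bits


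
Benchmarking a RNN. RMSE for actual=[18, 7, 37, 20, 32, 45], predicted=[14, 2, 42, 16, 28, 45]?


MSE = 98/6 = 16.3333
RMSE = √(98/6) = 4.0415

4.0415


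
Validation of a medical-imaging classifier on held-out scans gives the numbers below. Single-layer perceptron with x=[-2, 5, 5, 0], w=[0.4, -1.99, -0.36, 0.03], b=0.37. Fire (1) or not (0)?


z = (-2)·(0.4) + (5)·(-1.99) + (5)·(-0.36) + (0)·(0.03) + 0.37
  = -12.18
step(z) = 0 (z<0)

0


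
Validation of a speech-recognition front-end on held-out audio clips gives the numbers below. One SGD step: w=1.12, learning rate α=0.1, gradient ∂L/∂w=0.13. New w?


w_new = w - α·∇
= 1.12 - 0.1·0.13
= 1.12 - 0.013
= 1.107

1.107


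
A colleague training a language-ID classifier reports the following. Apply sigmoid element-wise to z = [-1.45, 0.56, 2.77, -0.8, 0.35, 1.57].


σ(-1.45) = 1/(1+e^1.45) = 0.19
σ(0.56) = 1/(1+e^-0.56) = 0.6365
σ(2.77) = 1/(1+e^-2.77) = 0.941
σ(-0.8) = 1/(1+e^0.8) = 0.31
σ(0.35) = 1/(1+e^-0.35) = 0.5866
σ(1.57) = 1/(1+e^-1.57) = 0.8278
result = [0.19, 0.6365, 0.941, 0.31, 0.5866, 0.8278]

[0.19, 0.6365, 0.941, 0.31, 0.5866, 0.8278]


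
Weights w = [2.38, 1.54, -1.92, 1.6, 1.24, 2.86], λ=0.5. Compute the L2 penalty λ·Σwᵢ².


‖w‖₂² = (2.38)² + (1.54)² + (-1.92)² + (1.6)² + (1.24)² + (2.86)²
     = 5.6644 + 2.3716 + 3.6864 + 2.56 + 1.5376 + 8.1796
     = 23.9996
λ·‖w‖₂² = 0.5·23.9996 = 11.9998

11.9998


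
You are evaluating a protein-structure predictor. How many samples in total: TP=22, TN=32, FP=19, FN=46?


Total = TP + TN + FP + FN
= 22 + 32 + 19 + 46
= 119
(Predicted positive: 41, predicted negative: 78)

119


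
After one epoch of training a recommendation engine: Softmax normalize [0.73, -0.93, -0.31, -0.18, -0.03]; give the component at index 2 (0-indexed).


Exponentials: e^0.73=2.0751, e^-0.93=0.3946, e^-0.31=0.7334, e^-0.18=0.8353, e^-0.03=0.9704
Sum = 5.0088
Softmax = [0.4143, 0.0788, 0.1464, 0.1668, 0.1937]
p[2] = 0.7334/5.0088 = 0.1464

0.1464


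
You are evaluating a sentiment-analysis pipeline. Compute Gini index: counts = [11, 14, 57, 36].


Probabilities: [11/118, 14/118, 57/118, 36/118] ≈ [0.0932, 0.1186, 0.4831, 0.3051]
Σpᵢ² = (121 + 196 + 3249 + 1296)/118² = 4862/13924
Gini = 1 - Σpᵢ² = 1 - 4862/13924 = 0.6508

0.6508


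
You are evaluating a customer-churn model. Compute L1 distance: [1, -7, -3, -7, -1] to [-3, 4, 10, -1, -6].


d = |1+ 3| + |-7-4| + |-3-10| + |-7+ 1| + |-1+ 6|
  = 4 + 11 + 13 + 6 + 5
  = 39

39


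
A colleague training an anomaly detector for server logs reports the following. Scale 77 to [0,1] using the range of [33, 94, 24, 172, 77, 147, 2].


min=2, max=172
(77-2)/(172-2) = 75/170 = 0.4412

0.4412


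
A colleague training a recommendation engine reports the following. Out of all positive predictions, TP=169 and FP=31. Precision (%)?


Precision = TP/(TP+FP)
= 169/(169+31)
= 169/200 = 84.5%

84.5%


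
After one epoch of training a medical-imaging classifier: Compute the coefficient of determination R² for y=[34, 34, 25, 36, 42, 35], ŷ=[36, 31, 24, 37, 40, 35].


ȳ = 34.3333
SS_res = Σ(y-ŷ)² = 19
SS_tot = Σ(y-ȳ)² = 149.33
R² = 1 - SS_res/SS_tot = 1 - 0.1272 = 0.8728

0.8728


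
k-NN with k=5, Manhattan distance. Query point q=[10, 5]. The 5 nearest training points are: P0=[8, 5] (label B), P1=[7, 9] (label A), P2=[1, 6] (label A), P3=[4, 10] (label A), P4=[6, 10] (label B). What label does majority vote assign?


d(q,P0) = 2  (label B)
d(q,P1) = 7  (label A)
d(q,P2) = 10  (label A)
d(q,P3) = 11  (label A)
d(q,P4) = 9  (label B)
Votes: A=3, B=2
Majority → A

A


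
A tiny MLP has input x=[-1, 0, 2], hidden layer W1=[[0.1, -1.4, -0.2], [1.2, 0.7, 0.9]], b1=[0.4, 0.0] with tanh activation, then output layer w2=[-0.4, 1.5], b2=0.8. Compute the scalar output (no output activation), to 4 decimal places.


z1[0] = (0.1)·(-1) + (-1.4)·(0) + (-0.2)·(2) + 0.4 = -0.1
z1[1] = (1.2)·(-1) + (0.7)·(0) + (0.9)·(2) + 0.0 = 0.6
h = tanh(z1) = [-0.0997, 0.537]
output = (-0.4)·(-0.0997) + (1.5)·(0.537) + 0.8 = 1.6454

1.6454


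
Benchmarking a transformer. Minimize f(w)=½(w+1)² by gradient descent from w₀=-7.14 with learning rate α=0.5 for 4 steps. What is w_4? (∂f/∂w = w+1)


step 1: grad = -7.14+1 = -6.14; w = -7.14 - 0.5·(-6.14) = -4.07
step 2: grad = -4.07+1 = -3.07; w = -4.07 - 0.5·(-3.07) = -2.535
step 3: grad = -2.535+1 = -1.535; w = -2.535 - 0.5·(-1.535) = -1.7675
step 4: grad = -1.7675+1 = -0.7675; w = -1.7675 - 0.5·(-0.7675) = -1.38375

-1.38375


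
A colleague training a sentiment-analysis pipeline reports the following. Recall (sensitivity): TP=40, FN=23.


Recall = TP/(TP+FN)
= 40/(40+23)
= 40/63 = 63.49%

63.49%


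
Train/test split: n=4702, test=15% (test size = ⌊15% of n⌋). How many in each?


Test = ⌊4702·15/100⌋ = 705
Train = 4702 - 705 = 3997

Train: 3997, Test: 705


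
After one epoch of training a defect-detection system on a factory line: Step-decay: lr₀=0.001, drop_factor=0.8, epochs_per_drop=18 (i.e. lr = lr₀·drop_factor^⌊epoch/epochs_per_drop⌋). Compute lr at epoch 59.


n_drops = ⌊59/18⌋ = 3
lr = 0.001·0.8^3 = 0.001·0.512 = 0.000512

0.000512


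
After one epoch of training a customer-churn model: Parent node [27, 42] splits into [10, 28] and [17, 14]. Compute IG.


Parent = [27, 42], H_parent = 0.9656
H_left = 0.8315 (n=38), H_right = 0.9932 (n=31)
H_children = (38/69)·0.8315 + (31/69)·0.9932 = 0.9041
IG = 0.9656 - 0.9041 = 0.0615

0.0615


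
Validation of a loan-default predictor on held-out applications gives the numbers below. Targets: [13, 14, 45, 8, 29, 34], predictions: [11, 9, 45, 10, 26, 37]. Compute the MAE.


Absolute errors: |13-11|=2, |14-9|=5, |45-45|=0, |8-10|=2, |29-26|=3, |34-37|=3
Sum = 15
MAE = 15/6 = 5/2

5/2


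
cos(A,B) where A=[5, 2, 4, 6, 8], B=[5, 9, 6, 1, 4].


A·B = 5·5 + 2·9 + 4·6 + 6·1 + 8·4 = 105
‖A‖ = √145 = 12.0416, ‖B‖ = √159 = 12.6095
cos = 105/(√145·√159) = 105/√23055 = 0.6915

0.6915


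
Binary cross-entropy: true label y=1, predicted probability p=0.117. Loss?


BCE = -[y·ln(p) + (1-y)·ln(1-p)]
= -1·ln(0.117) - 0
= -ln(0.117) = 2.1456

2.1456


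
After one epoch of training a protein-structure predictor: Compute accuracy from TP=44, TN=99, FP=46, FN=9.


Accuracy = (TP+TN)/(TP+TN+FP+FN)
= (44+99)/(198)
= 143/198 = 72.22%

72.22%


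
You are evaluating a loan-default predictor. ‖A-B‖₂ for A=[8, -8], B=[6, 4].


d = √((8-6)² + (-8-4)²)
  = √(4 + 144)
  = √148 = 12.1655

12.1655


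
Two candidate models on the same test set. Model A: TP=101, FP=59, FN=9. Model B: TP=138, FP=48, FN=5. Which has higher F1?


Model A: P=101/160=0.6312, R=101/110=0.9182, F1=2PR/(P+R)=2TP/(2TP+FP+FN)=202/270=0.7481
Model B: P=138/186=0.7419, R=138/143=0.965, F1=2PR/(P+R)=2TP/(2TP+FP+FN)=276/329=0.8389
0.7481 < 0.8389 → Model B

Model B


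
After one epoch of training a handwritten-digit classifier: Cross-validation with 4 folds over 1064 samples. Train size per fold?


Fold size = 1064/4 = 266
Training per fold = 1064 - 266 = 798

798


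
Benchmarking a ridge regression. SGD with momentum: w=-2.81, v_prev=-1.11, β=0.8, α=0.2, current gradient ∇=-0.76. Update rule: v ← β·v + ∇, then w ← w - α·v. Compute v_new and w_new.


v_new = 0.8·-1.11 - 0.76 = -0.888 - 0.76 = -1.648
w_new = -2.81 - 0.2·-1.648 = -2.81 + 0.3296 = -2.4804

v_new=-1.648, w_new=-2.4804


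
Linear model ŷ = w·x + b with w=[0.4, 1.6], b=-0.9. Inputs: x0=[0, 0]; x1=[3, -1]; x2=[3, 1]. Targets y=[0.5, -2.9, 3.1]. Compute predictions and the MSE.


ŷ0 = (0.4)·(0) + (1.6)·(0) - 0.9 = -0.9
ŷ1 = (0.4)·(3) + (1.6)·(-1) - 0.9 = -1.3
ŷ2 = (0.4)·(3) + (1.6)·(1) - 0.9 = 1.9
errors² = [1.96, 2.56, 1.44]
MSE = 5.9600/3 = 1.9867

1.9867


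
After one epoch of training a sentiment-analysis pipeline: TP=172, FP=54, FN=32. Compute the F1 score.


Precision = 172/226 = 0.7611
Recall = 172/204 = 0.8431
F1 = 2·P·R/(P+R) = 2·TP/(2·TP+FP+FN) = 344/(344+54+32) = 344/430 = 0.8

0.8


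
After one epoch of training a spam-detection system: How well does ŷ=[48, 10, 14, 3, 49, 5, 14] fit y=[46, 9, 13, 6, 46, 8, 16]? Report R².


ȳ = 20.5714
SS_res = Σ(y-ŷ)² = 37
SS_tot = Σ(y-ȳ)² = 1875.71
R² = 1 - SS_res/SS_tot = 1 - 0.0197 = 0.9803

0.9803


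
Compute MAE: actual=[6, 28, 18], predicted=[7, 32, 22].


Absolute errors: |6-7|=1, |28-32|=4, |18-22|=4
Sum = 9
MAE = 9/3 = 3

3


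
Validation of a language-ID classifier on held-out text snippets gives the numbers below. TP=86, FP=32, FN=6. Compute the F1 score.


Precision = 86/118 = 0.7288
Recall = 86/92 = 0.9348
F1 = 2·P·R/(P+R) = 2·TP/(2·TP+FP+FN) = 172/(172+32+6) = 172/210 = 0.819

0.819


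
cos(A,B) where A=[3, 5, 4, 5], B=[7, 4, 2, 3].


A·B = 3·7 + 5·4 + 4·2 + 5·3 = 64
‖A‖ = √75 = 8.6603, ‖B‖ = √78 = 8.8318
cos = 64/(√75·√78) = 64/√5850 = 0.8368

0.8368


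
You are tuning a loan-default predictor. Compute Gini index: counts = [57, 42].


Probabilities: [57/99, 42/99] ≈ [0.5758, 0.4242]
Σpᵢ² = (3249 + 1764)/99² = 5013/9801
Gini = 1 - Σpᵢ² = 1 - 5013/9801 = 0.4885

0.4885


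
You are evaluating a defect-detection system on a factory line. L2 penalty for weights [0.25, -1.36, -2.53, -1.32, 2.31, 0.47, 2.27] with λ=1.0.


‖w‖₂² = (0.25)² + (-1.36)² + (-2.53)² + (-1.32)² + (2.31)² + (0.47)² + (2.27)²
     = 0.0625 + 1.8496 + 6.4009 + 1.7424 + 5.3361 + 0.2209 + 5.1529
     = 20.7653
λ·‖w‖₂² = 1.0·20.7653 = 20.7653

20.7653


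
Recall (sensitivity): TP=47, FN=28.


Recall = TP/(TP+FN)
= 47/(47+28)
= 47/75 = 62.67%

62.67%


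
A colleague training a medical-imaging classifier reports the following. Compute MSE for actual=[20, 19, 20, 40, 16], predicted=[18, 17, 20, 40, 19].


Squared errors: (20-18)²=4, (19-17)²=4, (20-20)²=0, (40-40)²=0, (16-19)²=9
Sum = 17
MSE = 17/5 = 17/5

17/5


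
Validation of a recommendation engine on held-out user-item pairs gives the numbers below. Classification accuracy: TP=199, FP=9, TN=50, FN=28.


Accuracy = (TP+TN)/(TP+TN+FP+FN)
= (199+50)/(286)
= 249/286 = 87.06%

87.06%


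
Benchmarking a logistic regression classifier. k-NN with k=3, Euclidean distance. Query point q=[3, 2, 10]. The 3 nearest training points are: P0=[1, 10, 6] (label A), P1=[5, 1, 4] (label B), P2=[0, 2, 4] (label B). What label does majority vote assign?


d(q,P0) = 9.1652  (label A)
d(q,P1) = 6.4031  (label B)
d(q,P2) = 6.7082  (label B)
Votes: A=1, B=2
Majority → B

B


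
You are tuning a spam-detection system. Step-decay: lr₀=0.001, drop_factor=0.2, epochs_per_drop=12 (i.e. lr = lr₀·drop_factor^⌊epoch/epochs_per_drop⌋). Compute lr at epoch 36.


n_drops = ⌊36/12⌋ = 3
lr = 0.001·0.2^3 = 0.001·0.008 = 0.000008

0.000008


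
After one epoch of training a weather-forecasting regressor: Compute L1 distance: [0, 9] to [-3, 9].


d = |0+ 3| + |9-9|
  = 3 + 0
  = 3

3


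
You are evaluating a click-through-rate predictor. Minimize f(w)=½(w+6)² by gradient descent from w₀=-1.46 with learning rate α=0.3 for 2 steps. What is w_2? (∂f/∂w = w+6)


step 1: grad = -1.46+6 = 4.54; w = -1.46 - 0.3·(4.54) = -2.822
step 2: grad = -2.822+6 = 3.178; w = -2.822 - 0.3·(3.178) = -3.7754

-3.7754


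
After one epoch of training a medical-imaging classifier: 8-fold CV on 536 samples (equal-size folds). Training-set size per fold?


Fold size = 536/8 = 67
Training per fold = 536 - 67 = 469

469


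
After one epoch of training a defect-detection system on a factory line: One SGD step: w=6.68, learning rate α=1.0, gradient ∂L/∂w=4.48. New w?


w_new = w - α·∇
= 6.68 - 1.0·4.48
= 6.68 - 4.48
= 2.2

2.2


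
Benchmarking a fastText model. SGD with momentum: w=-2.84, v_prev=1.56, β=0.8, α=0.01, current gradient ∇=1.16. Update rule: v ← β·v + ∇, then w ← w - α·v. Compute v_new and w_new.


v_new = 0.8·1.56 + 1.16 = 1.248 + 1.16 = 2.408
w_new = -2.84 - 0.01·2.408 = -2.84 - 0.02408 = -2.86408

v_new=2.408, w_new=-2.86408


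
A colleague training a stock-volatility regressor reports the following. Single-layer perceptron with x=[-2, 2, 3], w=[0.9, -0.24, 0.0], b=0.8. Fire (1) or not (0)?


z = (-2)·(0.9) + (2)·(-0.24) + (3)·(0.0) + 0.8
  = -1.48
step(z) = 0 (z<0)

0


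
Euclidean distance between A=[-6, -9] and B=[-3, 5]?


d = √((-6+ 3)² + (-9-5)²)
  = √(9 + 196)
  = √205 = 14.3178

14.3178


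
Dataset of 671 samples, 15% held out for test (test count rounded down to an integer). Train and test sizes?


Test = ⌊671·15/100⌋ = 100
Train = 671 - 100 = 571

Train: 571, Test: 100


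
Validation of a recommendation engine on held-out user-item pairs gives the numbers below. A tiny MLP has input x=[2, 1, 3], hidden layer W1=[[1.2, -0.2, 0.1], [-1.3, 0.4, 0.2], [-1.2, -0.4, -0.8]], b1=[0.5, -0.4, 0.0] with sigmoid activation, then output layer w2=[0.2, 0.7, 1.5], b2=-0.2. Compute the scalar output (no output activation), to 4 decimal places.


z1[0] = (1.2)·(2) + (-0.2)·(1) + (0.1)·(3) + 0.5 = 3.0
z1[1] = (-1.3)·(2) + (0.4)·(1) + (0.2)·(3) - 0.4 = -2.0
z1[2] = (-1.2)·(2) + (-0.4)·(1) + (-0.8)·(3) + 0.0 = -5.2
h = sigmoid(z1) = [0.9526, 0.1192, 0.0055]
output = (0.2)·(0.9526) + (0.7)·(0.1192) + (1.5)·(0.0055) - 0.2 = 0.0822

0.0822


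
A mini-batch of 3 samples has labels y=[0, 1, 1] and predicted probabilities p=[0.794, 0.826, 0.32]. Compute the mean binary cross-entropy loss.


L[0] = -ln(1-0.794) = -ln(0.206) = 1.5799
L[1] = -ln(0.826) = 0.1912
L[2] = -ln(0.32) = 1.1394
mean = (1.5799 + 0.1912 + 1.1394)/3 = 0.9702

0.9702


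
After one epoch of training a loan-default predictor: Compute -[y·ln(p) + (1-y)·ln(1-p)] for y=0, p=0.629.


BCE = -[y·ln(p) + (1-y)·ln(1-p)]
= -0 - 1·ln(1-0.629)
= -ln(0.371) = 0.9916

0.9916


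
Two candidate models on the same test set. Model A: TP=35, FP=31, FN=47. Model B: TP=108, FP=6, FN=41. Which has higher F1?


Model A: P=35/66=0.5303, R=35/82=0.4268, F1=2PR/(P+R)=2TP/(2TP+FP+FN)=70/148=0.473
Model B: P=108/114=0.9474, R=108/149=0.7248, F1=2PR/(P+R)=2TP/(2TP+FP+FN)=216/263=0.8213
0.473 < 0.8213 → Model B

Model B


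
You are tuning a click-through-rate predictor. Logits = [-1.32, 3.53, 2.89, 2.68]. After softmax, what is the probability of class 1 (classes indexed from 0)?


Exponentials: e^-1.32=0.2671, e^3.53=34.124, e^2.89=17.9933, e^2.68=14.5851
Sum = 66.9695
Softmax = [0.004, 0.5095, 0.2687, 0.2178]
p[1] = 34.124/66.9695 = 0.5095

0.5095


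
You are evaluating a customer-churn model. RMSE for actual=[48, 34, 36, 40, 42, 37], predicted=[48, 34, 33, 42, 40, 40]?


MSE = 26/6 = 4.3333
RMSE = √(26/6) = 2.0817

2.0817


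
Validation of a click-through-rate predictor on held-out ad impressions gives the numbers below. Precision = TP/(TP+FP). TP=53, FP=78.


Precision = TP/(TP+FP)
= 53/(53+78)
= 53/131 = 40.46%

40.46%


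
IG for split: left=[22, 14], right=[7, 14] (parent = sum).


Parent = [29, 28], H_parent = 0.9998
H_left = 0.9641 (n=36), H_right = 0.9183 (n=21)
H_children = (36/57)·0.9641 + (21/57)·0.9183 = 0.9472
IG = 0.9998 - 0.9472 = 0.0526

0.0526


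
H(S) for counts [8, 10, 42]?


Probabilities: [8/60, 10/60, 42/60] ≈ [0.1333, 0.1667, 0.7]
H = -((8/60)·log₂(8/60) + (10/60)·log₂(10/60) + (42/60)·log₂(42/60))
  = 1.1786 bits

1.1786 bits


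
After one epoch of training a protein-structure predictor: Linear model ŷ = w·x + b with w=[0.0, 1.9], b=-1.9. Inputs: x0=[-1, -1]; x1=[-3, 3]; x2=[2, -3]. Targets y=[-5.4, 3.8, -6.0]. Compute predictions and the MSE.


ŷ0 = (0.0)·(-1) + (1.9)·(-1) - 1.9 = -3.8
ŷ1 = (0.0)·(-3) + (1.9)·(3) - 1.9 = 3.8
ŷ2 = (0.0)·(2) + (1.9)·(-3) - 1.9 = -7.6
errors² = [2.56, 0.0, 2.56]
MSE = 5.1200/3 = 1.7067

1.7067


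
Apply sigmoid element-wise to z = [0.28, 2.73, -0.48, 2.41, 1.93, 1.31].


σ(0.28) = 1/(1+e^-0.28) = 0.5695
σ(2.73) = 1/(1+e^-2.73) = 0.9388
σ(-0.48) = 1/(1+e^0.48) = 0.3823
σ(2.41) = 1/(1+e^-2.41) = 0.9176
σ(1.93) = 1/(1+e^-1.93) = 0.8732
σ(1.31) = 1/(1+e^-1.31) = 0.7875
result = [0.5695, 0.9388, 0.3823, 0.9176, 0.8732, 0.7875]

[0.5695, 0.9388, 0.3823, 0.9176, 0.8732, 0.7875]


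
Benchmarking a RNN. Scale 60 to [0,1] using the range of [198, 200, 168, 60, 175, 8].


min=8, max=200
(60-8)/(200-8) = 52/192 = 0.2708

0.2708


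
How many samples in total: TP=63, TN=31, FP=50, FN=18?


Total = TP + TN + FP + FN
= 63 + 31 + 50 + 18
= 162
(Predicted positive: 113, predicted negative: 49)

162


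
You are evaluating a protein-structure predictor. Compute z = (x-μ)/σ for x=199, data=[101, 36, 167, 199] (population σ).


μ = 125.75, σ = 62.7191
z = (199 - 125.75)/62.7191 = 1.1679

1.1679


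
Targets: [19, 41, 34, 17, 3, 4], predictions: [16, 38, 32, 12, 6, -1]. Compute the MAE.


Absolute errors: |19-16|=3, |41-38|=3, |34-32|=2, |17-12|=5, |3-6|=3, |4+ 1|=5
Sum = 21
MAE = 21/6 = 7/2

7/2


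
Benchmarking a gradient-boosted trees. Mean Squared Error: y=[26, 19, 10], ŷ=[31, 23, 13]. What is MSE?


Squared errors: (26-31)²=25, (19-23)²=16, (10-13)²=9
Sum = 50
MSE = 50/3 = 50/3

50/3


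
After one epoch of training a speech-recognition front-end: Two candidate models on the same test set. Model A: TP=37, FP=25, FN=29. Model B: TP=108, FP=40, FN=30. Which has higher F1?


Model A: P=37/62=0.5968, R=37/66=0.5606, F1=2PR/(P+R)=2TP/(2TP+FP+FN)=74/128=0.5781
Model B: P=108/148=0.7297, R=108/138=0.7826, F1=2PR/(P+R)=2TP/(2TP+FP+FN)=216/286=0.7552
0.5781 < 0.7552 → Model B

Model B


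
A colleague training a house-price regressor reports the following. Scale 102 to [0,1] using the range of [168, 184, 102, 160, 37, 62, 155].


min=37, max=184
(102-37)/(184-37) = 65/147 = 0.4422

0.4422


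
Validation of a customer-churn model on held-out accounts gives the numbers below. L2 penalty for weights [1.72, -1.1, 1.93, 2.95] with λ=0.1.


‖w‖₂² = (1.72)² + (-1.1)² + (1.93)² + (2.95)²
     = 2.9584 + 1.21 + 3.7249 + 8.7025
     = 16.5958
λ·‖w‖₂² = 0.1·16.5958 = 1.65958

1.65958


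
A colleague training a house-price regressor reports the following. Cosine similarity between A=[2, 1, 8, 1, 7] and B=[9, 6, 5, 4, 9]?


A·B = 2·9 + 1·6 + 8·5 + 1·4 + 7·9 = 131
‖A‖ = √119 = 10.9087, ‖B‖ = √239 = 15.4596
cos = 131/(√119·√239) = 131/√28441 = 0.7768

0.7768


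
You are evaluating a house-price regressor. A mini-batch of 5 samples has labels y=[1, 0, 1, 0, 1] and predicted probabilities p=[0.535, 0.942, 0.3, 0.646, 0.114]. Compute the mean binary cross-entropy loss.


L[0] = -ln(0.535) = 0.6255
L[1] = -ln(1-0.942) = -ln(0.058) = 2.8473
L[2] = -ln(0.3) = 1.204
L[3] = -ln(1-0.646) = -ln(0.354) = 1.0385
L[4] = -ln(0.114) = 2.1716
mean = (0.6255 + 2.8473 + 1.204 + 1.0385 + 2.1716)/5 = 1.5774

1.5774


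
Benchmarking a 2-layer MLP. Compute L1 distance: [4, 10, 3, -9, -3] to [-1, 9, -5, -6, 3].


d = |4+ 1| + |10-9| + |3+ 5| + |-9+ 6| + |-3-3|
  = 5 + 1 + 8 + 3 + 6
  = 23

23


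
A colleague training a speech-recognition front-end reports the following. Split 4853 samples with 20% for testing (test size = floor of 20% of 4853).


Test = ⌊4853·20/100⌋ = 970
Train = 4853 - 970 = 3883

Train: 3883, Test: 970


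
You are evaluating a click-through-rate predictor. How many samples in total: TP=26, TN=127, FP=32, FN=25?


Total = TP + TN + FP + FN
= 26 + 127 + 32 + 25
= 210
(Predicted positive: 58, predicted negative: 152)

210


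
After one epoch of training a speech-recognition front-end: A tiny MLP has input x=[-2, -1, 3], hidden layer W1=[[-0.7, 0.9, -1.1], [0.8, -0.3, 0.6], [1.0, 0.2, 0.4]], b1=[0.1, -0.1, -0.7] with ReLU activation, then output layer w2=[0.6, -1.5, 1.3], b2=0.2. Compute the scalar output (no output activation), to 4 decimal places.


z1[0] = (-0.7)·(-2) + (0.9)·(-1) + (-1.1)·(3) + 0.1 = -2.7
z1[1] = (0.8)·(-2) + (-0.3)·(-1) + (0.6)·(3) - 0.1 = 0.4
z1[2] = (1.0)·(-2) + (0.2)·(-1) + (0.4)·(3) - 0.7 = -1.7
h = ReLU(z1) = [0.0, 0.4, 0.0]
output = (0.6)·(0.0) + (-1.5)·(0.4) + (1.3)·(0.0) + 0.2 = -0.4

-0.4
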